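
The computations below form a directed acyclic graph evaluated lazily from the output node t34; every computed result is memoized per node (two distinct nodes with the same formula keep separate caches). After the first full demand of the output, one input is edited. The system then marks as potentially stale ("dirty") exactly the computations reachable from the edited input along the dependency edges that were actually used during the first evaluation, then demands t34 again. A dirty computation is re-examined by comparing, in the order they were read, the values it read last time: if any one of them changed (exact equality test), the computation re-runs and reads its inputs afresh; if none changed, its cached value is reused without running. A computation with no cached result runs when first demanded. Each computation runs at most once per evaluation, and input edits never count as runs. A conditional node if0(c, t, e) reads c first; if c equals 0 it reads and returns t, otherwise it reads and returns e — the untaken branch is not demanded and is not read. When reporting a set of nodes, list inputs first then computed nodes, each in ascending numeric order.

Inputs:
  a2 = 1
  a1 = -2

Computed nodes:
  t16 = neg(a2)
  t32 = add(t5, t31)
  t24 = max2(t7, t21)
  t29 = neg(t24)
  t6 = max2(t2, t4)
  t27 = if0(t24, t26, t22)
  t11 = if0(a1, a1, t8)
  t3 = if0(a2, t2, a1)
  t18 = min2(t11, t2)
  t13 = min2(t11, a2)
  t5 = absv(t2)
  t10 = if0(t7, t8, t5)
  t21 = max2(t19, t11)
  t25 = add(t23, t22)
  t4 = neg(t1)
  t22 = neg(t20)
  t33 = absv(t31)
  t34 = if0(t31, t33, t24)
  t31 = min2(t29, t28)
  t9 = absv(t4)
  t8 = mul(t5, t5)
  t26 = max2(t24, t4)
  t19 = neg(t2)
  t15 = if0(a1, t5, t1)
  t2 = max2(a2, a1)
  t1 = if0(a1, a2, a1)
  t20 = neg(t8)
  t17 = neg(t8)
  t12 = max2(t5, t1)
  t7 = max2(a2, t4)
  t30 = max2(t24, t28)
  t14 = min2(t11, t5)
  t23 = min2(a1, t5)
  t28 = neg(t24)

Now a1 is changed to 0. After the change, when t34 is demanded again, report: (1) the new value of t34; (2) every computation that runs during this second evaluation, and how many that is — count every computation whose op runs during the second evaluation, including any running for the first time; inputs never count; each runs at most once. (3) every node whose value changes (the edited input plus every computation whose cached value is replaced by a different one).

First demand of the output computes:
  t1 = if0(a1=-2 -> else branch a1) = -2
  t2 = max2(1, -2) = 1
  t4 = neg(-2) = 2
  t5 = absv(1) = 1
  t7 = max2(1, 2) = 2
  t8 = mul(1, 1) = 1
  t11 = if0(a1=-2 -> else branch t8) = 1
  t19 = neg(1) = -1
  t21 = max2(-1, 1) = 1
  t24 = max2(2, 1) = 2
  t28 = neg(2) = -2
  t29 = neg(2) = -2
  t31 = min2(-2, -2) = -2
  t34 = if0(t31=-2 -> else branch t24) = 2

After the edit, cleaning proceeds:
  t1: a read changed (a1 -2->0; a1 -2->0) — executes, giving 1.
  t2: a read changed (a1 -2->0) — executes, giving 1 — identical to its old value.
  t4: a read changed (t1 -2->1) — executes, giving -1.
  t5: stays stale; no demand reaches it after the flip.
  t7: a read changed (t4 2->-1) — executes, giving 1.
  t8: stays stale; no demand reaches it after the flip.
  t11: a read changed (a1 -2->0) — executes, giving 0.
  t19: dirty, but its reads are unchanged (t2 unchanged); cached -1 stands.
  t21: a read changed (t11 1->0) — executes, giving 0.
  t24: a read changed (t7 2->1; t21 1->0) — executes, giving 1.
  t28: a read changed (t24 2->1) — executes, giving -1.
  t29: a read changed (t24 2->1) — executes, giving -1.
  t31: a read changed (t29 -2->-1; t28 -2->-1) — executes, giving -1.
  t34: a read changed (t31 -2->-1; t24 2->1) — executes, giving 1.

Note the branch switch — demand abandons t5, t8, which are never re-examined.

Demanding t34 again yields 1.
11 computations run: t1, t2, t4, t7, t11, t21, t24, t28, t29, t31, t34.
The nodes whose values change: a1, t1, t4, t7, t11, t21, t24, t28, t29, t31, t34.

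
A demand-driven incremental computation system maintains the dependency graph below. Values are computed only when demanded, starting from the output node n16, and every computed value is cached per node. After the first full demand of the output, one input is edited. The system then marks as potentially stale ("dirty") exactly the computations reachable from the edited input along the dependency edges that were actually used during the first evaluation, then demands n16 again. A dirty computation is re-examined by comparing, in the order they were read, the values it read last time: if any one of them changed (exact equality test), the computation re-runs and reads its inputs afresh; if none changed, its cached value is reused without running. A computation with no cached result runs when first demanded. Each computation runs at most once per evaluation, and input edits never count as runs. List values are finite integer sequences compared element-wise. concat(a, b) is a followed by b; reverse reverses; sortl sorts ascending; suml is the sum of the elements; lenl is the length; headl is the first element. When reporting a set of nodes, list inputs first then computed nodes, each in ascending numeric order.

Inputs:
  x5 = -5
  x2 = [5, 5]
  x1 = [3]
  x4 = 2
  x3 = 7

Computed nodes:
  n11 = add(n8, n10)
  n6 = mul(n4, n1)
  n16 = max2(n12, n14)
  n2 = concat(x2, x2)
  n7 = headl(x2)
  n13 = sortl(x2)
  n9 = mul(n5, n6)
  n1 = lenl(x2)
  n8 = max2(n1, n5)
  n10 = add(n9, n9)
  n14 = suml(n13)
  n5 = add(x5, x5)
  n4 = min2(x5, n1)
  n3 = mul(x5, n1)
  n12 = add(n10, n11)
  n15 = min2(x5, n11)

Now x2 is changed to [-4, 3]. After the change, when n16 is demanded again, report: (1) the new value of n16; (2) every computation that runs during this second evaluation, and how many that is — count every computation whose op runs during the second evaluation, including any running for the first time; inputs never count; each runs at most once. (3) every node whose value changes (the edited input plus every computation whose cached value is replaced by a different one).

New value of n16: 402.
Computations that run: n1, n13, n14, n16 — 4 in total.
Values that change: x2, n13, n14.
Key observation: the cutoff stops propagation at n4 — its inputs' values are unchanged, so it reuses its cache.

First evaluation (everything demanded from the output):
  n1 = lenl([5, 5]) = 2
  n4 = min2(-5, 2) = -5
  n5 = add(-5, -5) = -10
  n6 = mul(-5, 2) = -10
  n8 = max2(2, -10) = 2
  n9 = mul(-10, -10) = 100
  n10 = add(100, 100) = 200
  n11 = add(2, 200) = 202
  n12 = add(200, 202) = 402
  n13 = sortl([5, 5]) = [5, 5]
  n14 = suml([5, 5]) = 10
  n16 = max2(402, 10) = 402

Propagation after the edit:
  n1: runs — x2 [5, 5]->[-4, 3]; result 2 (same value as before).
  n4: checked — values it read are unchanged (x5 unchanged, n1 unchanged); reused cached -5 without running.
  n6: checked — values it read are unchanged (n4 unchanged, n1 unchanged); reused cached -10 without running.
  n8: checked — values it read are unchanged (n1 unchanged, n5 unchanged); reused cached 2 without running.
  n9: checked — values it read are unchanged (n5 unchanged, n6 unchanged); reused cached 100 without running.
  n10: checked — values it read are unchanged (n9 unchanged, n9 unchanged); reused cached 200 without running.
  n11: checked — values it read are unchanged (n8 unchanged, n10 unchanged); reused cached 202 without running.
  n12: checked — values it read are unchanged (n10 unchanged, n11 unchanged); reused cached 402 without running.
  n13: runs — x2 [5, 5]->[-4, 3]; result [-4, 3].
  n14: runs — n13 [5, 5]->[-4, 3]; result -1.
  n16: runs — n14 10->-1; result 402 (same value as before).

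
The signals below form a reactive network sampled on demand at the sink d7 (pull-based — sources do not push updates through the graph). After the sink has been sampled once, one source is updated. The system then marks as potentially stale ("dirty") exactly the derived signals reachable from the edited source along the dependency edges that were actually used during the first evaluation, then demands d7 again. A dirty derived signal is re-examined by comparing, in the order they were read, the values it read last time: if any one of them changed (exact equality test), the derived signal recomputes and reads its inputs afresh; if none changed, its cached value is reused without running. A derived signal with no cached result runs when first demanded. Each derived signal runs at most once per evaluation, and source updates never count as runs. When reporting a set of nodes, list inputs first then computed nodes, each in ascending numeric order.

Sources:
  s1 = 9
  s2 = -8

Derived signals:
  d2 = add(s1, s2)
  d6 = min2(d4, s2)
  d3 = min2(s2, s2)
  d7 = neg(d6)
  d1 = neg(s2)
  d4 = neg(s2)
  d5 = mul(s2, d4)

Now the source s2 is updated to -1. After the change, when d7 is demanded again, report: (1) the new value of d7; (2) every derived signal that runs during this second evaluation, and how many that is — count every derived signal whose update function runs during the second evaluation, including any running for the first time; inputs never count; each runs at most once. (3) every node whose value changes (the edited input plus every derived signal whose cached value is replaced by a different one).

d7 now evaluates to 1.
Run set: d4, d6, d7 (3 run).
Changed values: s2, d4, d6, d7.

Initial pass — values computed on the first demand:
  d4 = neg(-8) = 8
  d6 = min2(8, -8) = -8
  d7 = neg(-8) = 8

Second demand — change propagation:
  d4: re-runs because s2 -8->-1; new result 1.
  d6: re-runs because d4 8->1; s2 -8->-1; new result -1.
  d7: re-runs because d6 -8->-1; new result 1.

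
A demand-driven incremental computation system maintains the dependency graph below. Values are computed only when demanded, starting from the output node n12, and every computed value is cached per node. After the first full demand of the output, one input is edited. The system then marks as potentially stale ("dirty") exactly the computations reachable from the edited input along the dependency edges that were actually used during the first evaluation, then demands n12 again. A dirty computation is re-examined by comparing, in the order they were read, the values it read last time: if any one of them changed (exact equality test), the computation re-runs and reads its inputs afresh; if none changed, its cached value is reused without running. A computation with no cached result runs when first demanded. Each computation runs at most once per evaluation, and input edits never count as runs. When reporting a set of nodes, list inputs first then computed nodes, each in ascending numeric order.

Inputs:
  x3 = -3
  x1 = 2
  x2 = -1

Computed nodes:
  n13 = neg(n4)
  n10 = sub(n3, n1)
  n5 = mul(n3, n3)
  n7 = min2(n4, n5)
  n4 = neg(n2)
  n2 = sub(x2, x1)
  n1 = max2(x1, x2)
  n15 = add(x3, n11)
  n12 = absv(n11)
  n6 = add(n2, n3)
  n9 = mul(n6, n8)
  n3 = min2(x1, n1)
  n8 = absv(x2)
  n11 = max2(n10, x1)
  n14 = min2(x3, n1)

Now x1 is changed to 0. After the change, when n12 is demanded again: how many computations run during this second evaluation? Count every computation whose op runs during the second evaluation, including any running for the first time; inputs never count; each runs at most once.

Computations that run: n1, n3, n10, n11, n12 — 5 in total.

First evaluation (everything demanded from the output):
  n1 = max2(2, -1) = 2
  n3 = min2(2, 2) = 2
  n10 = sub(2, 2) = 0
  n11 = max2(0, 2) = 2
  n12 = absv(2) = 2

Propagation after the edit:
  n1: runs — x1 2->0; result 0.
  n3: runs — x1 2->0; n1 2->0; result 0.
  n10: runs — n3 2->0; n1 2->0; result 0 (same value as before).
  n11: runs — x1 2->0; result 0.
  n12: runs — n11 2->0; result 0.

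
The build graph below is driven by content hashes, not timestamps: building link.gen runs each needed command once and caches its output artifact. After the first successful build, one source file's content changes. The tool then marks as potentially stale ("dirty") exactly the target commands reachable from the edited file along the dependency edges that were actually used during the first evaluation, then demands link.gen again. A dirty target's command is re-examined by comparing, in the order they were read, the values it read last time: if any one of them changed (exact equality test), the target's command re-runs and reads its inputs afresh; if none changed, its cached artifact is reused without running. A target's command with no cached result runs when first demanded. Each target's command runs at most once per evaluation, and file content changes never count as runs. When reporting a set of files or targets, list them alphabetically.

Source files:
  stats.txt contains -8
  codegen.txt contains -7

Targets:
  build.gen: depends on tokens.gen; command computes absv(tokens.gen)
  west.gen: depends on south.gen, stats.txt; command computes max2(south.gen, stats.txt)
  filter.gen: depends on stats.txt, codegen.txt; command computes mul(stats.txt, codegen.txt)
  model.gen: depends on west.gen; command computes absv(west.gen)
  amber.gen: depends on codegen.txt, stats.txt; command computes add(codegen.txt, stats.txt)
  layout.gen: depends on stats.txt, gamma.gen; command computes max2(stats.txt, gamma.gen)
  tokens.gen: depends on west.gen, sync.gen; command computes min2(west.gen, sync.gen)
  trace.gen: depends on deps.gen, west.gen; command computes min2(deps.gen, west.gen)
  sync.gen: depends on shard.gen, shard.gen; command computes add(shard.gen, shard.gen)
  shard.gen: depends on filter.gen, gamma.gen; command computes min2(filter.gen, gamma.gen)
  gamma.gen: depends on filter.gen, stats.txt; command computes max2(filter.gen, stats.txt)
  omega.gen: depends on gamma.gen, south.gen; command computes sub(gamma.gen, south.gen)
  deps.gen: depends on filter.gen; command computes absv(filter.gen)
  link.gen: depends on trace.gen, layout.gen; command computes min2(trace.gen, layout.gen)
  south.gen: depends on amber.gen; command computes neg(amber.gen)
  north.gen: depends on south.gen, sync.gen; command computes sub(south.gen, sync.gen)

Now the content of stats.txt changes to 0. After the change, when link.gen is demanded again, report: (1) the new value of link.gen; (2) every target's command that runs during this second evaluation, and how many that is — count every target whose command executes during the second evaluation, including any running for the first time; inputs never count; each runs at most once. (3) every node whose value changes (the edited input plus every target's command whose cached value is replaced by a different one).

Initial pass — values computed on the first demand:
  amber.gen = add(-7, -8) = -15
  filter.gen = mul(-8, -7) = 56
  deps.gen = absv(56) = 56
  gamma.gen = max2(56, -8) = 56
  layout.gen = max2(-8, 56) = 56
  south.gen = neg(-15) = 15
  west.gen = max2(15, -8) = 15
  trace.gen = min2(56, 15) = 15
  link.gen = min2(15, 56) = 15

Second demand — change propagation:
  amber.gen: re-runs because stats.txt -8->0; new result -7.
  filter.gen: re-runs because stats.txt -8->0; new result 0.
  deps.gen: re-runs because filter.gen 56->0; new result 0.
  gamma.gen: re-runs because filter.gen 56->0; stats.txt -8->0; new result 0.
  layout.gen: re-runs because stats.txt -8->0; gamma.gen 56->0; new result 0.
  south.gen: re-runs because amber.gen -15->-7; new result 7.
  west.gen: re-runs because south.gen 15->7; stats.txt -8->0; new result 7.
  trace.gen: re-runs because deps.gen 56->0; west.gen 15->7; new result 0.
  link.gen: re-runs because trace.gen 15->0; layout.gen 56->0; new result 0.

link.gen now evaluates to 0.
Run set: amber.gen, deps.gen, filter.gen, gamma.gen, layout.gen, link.gen, south.gen, trace.gen, west.gen (9 run).
Changed values: amber.gen, deps.gen, filter.gen, gamma.gen, layout.gen, link.gen, south.gen, stats.txt, trace.gen, west.gen.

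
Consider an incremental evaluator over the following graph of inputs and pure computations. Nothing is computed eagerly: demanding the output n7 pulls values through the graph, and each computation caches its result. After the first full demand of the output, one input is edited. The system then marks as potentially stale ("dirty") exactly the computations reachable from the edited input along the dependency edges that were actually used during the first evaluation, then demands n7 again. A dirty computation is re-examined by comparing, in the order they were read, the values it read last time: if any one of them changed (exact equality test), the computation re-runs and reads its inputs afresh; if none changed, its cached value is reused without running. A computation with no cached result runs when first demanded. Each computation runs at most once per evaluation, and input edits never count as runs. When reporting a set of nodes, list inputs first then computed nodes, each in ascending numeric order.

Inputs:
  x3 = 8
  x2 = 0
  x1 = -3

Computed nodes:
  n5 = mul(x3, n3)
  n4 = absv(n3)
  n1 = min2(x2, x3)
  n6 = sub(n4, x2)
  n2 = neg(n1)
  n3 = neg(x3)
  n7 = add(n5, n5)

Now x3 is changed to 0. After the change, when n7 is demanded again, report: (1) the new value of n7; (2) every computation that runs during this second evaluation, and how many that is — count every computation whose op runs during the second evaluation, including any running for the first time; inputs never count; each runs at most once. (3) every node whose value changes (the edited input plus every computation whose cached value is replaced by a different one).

Initial pass — values computed on the first demand:
  n3 = neg(8) = -8
  n5 = mul(8, -8) = -64
  n7 = add(-64, -64) = -128

Second demand — change propagation:
  n3: re-runs because x3 8->0; new result 0.
  n5: re-runs because x3 8->0; n3 -8->0; new result 0.
  n7: re-runs because n5 -64->0; n5 -64->0; new result 0.

n7 now evaluates to 0.
Run set: n3, n5, n7 (3 run).
Changed values: x3, n3, n5, n7.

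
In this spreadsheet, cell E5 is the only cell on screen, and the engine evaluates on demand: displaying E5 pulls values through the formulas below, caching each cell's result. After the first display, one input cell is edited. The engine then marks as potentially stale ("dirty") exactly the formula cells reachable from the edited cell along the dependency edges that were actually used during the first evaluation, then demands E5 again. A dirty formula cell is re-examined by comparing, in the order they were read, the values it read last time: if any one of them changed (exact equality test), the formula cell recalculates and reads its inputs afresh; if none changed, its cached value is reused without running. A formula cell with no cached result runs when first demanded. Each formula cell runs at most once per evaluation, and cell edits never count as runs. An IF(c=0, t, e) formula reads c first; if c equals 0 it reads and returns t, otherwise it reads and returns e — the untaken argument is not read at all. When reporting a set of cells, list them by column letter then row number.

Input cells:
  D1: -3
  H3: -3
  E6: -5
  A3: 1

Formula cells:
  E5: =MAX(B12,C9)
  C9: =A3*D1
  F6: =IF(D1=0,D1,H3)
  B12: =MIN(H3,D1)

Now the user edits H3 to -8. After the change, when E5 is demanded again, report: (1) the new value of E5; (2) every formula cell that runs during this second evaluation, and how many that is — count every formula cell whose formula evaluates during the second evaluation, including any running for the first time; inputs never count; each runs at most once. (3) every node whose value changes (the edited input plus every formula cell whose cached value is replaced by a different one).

E5 now evaluates to -3.
Run set: B12, E5 (2 run).
Changed values: B12, H3.

Initial pass — values computed on the first demand:
  B12 = MIN(-3, -3) = -3
  C9 = 1 * -3 = -3
  E5 = MAX(-3, -3) = -3

Second demand — change propagation:
  B12: re-runs because H3 -3->-8; new result -8.
  E5: re-runs because B12 -3->-8; new result -3 (unchanged).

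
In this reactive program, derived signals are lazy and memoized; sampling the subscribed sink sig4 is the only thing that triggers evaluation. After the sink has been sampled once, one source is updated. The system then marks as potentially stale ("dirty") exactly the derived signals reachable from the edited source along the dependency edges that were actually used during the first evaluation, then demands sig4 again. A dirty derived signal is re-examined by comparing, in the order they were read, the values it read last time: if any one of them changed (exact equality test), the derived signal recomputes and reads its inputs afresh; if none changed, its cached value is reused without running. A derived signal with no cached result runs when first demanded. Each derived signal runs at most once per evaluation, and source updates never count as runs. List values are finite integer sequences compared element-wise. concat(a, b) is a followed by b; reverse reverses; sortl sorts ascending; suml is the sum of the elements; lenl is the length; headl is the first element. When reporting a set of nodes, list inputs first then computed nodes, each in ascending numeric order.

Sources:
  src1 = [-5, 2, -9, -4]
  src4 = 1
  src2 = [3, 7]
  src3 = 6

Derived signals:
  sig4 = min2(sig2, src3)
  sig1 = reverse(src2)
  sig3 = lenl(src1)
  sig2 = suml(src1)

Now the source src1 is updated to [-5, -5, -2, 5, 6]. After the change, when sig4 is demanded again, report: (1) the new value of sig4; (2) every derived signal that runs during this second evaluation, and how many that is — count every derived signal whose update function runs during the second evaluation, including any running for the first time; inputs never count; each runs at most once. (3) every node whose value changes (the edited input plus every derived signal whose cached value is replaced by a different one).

Demanding sig4 again yields -1.
2 derived signals run: sig2, sig4.
The nodes whose values change: src1, sig2, sig4.

First demand of the output computes:
  sig2 = suml([-5, 2, -9, -4]) = -16
  sig4 = min2(-16, 6) = -16

After the edit, cleaning proceeds:
  sig2: a read changed (src1 [-5, 2, -9, -4]->[-5, -5, -2, 5, 6]) — executes, giving -1.
  sig4: a read changed (sig2 -16->-1) — executes, giving -1.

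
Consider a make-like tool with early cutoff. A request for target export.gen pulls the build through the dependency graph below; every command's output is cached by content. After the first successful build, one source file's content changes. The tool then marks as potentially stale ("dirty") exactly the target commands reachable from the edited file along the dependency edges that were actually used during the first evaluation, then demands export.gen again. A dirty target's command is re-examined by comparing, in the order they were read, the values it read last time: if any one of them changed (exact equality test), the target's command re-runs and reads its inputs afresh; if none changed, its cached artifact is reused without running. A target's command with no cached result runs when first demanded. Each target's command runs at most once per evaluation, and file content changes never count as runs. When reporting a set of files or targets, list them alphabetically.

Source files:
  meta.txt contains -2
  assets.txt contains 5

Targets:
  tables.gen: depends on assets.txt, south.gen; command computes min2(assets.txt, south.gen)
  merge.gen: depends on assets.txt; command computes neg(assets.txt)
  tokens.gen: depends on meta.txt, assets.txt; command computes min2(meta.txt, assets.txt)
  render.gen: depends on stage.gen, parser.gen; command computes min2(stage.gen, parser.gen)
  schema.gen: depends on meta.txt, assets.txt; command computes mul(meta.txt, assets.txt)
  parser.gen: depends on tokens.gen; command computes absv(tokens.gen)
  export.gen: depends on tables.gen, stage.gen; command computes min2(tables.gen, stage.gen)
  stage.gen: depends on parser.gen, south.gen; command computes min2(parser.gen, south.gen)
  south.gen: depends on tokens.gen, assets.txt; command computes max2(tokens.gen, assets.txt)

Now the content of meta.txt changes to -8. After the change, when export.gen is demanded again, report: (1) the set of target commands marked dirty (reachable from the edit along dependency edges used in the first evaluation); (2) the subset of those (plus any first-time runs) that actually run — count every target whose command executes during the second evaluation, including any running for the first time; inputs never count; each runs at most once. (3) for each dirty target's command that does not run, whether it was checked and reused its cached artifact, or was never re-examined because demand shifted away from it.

First demand of the output computes:
  tokens.gen = min2(-2, 5) = -2
  parser.gen = absv(-2) = 2
  south.gen = max2(-2, 5) = 5
  stage.gen = min2(2, 5) = 2
  tables.gen = min2(5, 5) = 5
  export.gen = min2(5, 2) = 2

After the edit, cleaning proceeds:
  tokens.gen: a read changed (meta.txt -2->-8) — executes, giving -8.
  parser.gen: a read changed (tokens.gen -2->-8) — executes, giving 8.
  south.gen: a read changed (tokens.gen -2->-8) — executes, giving 5 — identical to its old value.
  stage.gen: a read changed (parser.gen 2->8) — executes, giving 5.
  tables.gen: dirty, but its reads are unchanged (assets.txt unchanged, south.gen unchanged); cached 5 stands.
  export.gen: a read changed (stage.gen 2->5) — executes, giving 5.

Note where the cutoff bites: tables.gen is checked, finds nothing changed, and keeps its cache.

The edit dirties: export.gen, parser.gen, south.gen, stage.gen, tables.gen, tokens.gen.
5 target commands run: export.gen, parser.gen, south.gen, stage.gen, tokens.gen.
Cache hits after checking: tables.gen.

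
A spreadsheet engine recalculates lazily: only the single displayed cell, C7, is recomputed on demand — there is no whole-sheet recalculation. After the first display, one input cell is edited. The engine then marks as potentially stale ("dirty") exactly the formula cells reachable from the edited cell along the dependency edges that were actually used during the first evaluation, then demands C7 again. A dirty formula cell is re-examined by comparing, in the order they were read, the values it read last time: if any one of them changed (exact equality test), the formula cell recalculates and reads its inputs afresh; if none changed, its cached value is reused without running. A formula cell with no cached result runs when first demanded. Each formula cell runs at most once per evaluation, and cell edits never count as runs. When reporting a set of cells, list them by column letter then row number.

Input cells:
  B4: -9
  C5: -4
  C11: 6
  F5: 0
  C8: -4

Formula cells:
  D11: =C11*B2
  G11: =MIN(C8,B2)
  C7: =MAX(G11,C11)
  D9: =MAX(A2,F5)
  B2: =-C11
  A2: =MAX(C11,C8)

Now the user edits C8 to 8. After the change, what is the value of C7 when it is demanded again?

New value of C7: 6.
Key observation: the change is absorbed at G11 — it re-runs but produces the same value, and the output's value is unchanged.

First evaluation (everything demanded from the output):
  B2 = -(6) = -6
  G11 = MIN(-4, -6) = -6
  C7 = MAX(-6, 6) = 6

Propagation after the edit:
  G11: runs — C8 -4->8; result -6 (same value as before).
  C7: checked — values it read are unchanged (G11 unchanged, C11 unchanged); reused cached 6 without running.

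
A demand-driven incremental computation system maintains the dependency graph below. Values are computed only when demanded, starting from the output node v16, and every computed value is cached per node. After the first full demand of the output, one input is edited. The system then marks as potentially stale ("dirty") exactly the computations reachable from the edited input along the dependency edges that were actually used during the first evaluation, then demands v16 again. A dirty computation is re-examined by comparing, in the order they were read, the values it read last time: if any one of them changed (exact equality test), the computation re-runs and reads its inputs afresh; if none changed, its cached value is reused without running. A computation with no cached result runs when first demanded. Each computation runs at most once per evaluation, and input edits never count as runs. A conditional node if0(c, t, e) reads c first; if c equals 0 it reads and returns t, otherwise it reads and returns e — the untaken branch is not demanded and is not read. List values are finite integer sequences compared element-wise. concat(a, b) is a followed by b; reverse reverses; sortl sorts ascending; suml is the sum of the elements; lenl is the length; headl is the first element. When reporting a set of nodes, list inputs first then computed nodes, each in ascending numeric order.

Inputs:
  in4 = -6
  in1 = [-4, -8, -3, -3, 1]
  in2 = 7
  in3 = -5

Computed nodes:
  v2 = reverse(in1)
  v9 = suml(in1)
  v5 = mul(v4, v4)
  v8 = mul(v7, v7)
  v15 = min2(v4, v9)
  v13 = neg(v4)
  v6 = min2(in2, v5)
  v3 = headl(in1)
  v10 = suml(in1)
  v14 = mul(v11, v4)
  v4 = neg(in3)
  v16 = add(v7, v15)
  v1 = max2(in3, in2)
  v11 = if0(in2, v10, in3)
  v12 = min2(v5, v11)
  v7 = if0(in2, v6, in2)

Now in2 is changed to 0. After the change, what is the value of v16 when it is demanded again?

First evaluation (everything demanded from the output):
  v4 = neg(-5) = 5
  v7 = if0(in2=7 -> else branch in2) = 7
  v9 = suml([-4, -8, -3, -3, 1]) = -17
  v15 = min2(5, -17) = -17
  v16 = add(7, -17) = -10

Propagation after the edit:
  v5: demanded for the first time — runs, produces 25.
  v6: demanded for the first time — runs, produces 0.
  v7: runs — in2 7->0; in2 7->0; result 0.
  v16: runs — v7 7->0; result -17.

Key observation: a condition flipped, so demand reaches new nodes — v5, v6 run for the first time.

New value of v16: -17.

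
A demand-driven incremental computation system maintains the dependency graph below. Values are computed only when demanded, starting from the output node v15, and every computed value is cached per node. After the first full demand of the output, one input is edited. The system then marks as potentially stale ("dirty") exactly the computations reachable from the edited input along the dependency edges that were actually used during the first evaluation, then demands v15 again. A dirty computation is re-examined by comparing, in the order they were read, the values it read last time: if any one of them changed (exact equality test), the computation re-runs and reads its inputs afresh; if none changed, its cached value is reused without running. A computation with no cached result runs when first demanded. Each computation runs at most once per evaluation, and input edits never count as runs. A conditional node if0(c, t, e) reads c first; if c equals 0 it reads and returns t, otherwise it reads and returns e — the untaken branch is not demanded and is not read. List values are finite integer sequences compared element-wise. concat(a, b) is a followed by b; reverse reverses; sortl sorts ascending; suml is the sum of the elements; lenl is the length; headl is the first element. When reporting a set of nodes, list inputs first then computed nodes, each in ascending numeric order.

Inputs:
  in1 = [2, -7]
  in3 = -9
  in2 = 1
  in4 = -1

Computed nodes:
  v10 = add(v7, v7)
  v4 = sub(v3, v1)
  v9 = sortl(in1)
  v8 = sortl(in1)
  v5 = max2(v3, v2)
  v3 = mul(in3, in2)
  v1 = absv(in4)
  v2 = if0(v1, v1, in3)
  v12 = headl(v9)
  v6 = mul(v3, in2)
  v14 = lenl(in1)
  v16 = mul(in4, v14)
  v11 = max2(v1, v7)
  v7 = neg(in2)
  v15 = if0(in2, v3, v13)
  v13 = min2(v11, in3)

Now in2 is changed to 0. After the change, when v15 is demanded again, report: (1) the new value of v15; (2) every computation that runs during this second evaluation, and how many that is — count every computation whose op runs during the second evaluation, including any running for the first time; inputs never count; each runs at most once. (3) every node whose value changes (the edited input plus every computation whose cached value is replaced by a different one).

First evaluation (everything demanded from the output):
  v1 = absv(-1) = 1
  v7 = neg(1) = -1
  v11 = max2(1, -1) = 1
  v13 = min2(1, -9) = -9
  v15 = if0(in2=1 -> else branch v13) = -9

Propagation after the edit:
  v3: demanded for the first time — runs, produces 0.
  v7: marked dirty but never re-examined — demand shifted away from it.
  v11: marked dirty but never re-examined — demand shifted away from it.
  v13: marked dirty but never re-examined — demand shifted away from it.
  v15: runs — in2 1->0; result 0.

Key observation: a condition flipped, so demand moved to the other branch — v7, v11, v13 are never re-examined.

New value of v15: 0.
Computations that run: v3, v15 — 2 in total.
Values that change: in2, v15.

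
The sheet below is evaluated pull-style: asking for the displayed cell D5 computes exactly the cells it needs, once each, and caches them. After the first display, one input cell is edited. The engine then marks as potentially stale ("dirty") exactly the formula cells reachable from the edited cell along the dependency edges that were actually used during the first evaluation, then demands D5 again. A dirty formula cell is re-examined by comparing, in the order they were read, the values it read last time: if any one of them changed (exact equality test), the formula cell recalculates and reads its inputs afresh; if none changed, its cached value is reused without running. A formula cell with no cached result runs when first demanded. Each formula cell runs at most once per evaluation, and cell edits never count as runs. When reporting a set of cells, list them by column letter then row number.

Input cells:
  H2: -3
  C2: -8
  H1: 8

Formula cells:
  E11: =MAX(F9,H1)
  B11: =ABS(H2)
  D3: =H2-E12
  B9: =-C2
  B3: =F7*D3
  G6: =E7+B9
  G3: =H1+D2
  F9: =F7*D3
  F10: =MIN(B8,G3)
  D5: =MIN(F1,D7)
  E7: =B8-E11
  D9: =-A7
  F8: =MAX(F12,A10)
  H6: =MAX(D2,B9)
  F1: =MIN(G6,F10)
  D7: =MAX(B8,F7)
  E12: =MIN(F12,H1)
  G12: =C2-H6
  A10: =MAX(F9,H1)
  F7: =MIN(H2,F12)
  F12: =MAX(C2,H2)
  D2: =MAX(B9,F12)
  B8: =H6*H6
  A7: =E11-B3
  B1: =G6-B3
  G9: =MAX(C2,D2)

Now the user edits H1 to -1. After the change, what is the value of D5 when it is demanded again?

Demanding D5 again yields 7.
Note where the cutoff bites: D3 is checked, finds nothing changed, and keeps its cache.

First demand of the output computes:
  B9 = -(-8) = 8
  F12 = MAX(-8, -3) = -3
  D2 = MAX(8, -3) = 8
  E12 = MIN(-3, 8) = -3
  D3 = -3 - -3 = 0
  F7 = MIN(-3, -3) = -3
  F9 = -3 * 0 = 0
  E11 = MAX(0, 8) = 8
  G3 = 8 + 8 = 16
  H6 = MAX(8, 8) = 8
  B8 = 8 * 8 = 64
  D7 = MAX(64, -3) = 64
  E7 = 64 - 8 = 56
  F10 = MIN(64, 16) = 16
  G6 = 56 + 8 = 64
  F1 = MIN(64, 16) = 16
  D5 = MIN(16, 64) = 16

After the edit, cleaning proceeds:
  E12: a read changed (H1 8->-1) — executes, giving -3 — identical to its old value.
  D3: dirty, but its reads are unchanged (H2 unchanged, E12 unchanged); cached 0 stands.
  F9: dirty, but its reads are unchanged (F7 unchanged, D3 unchanged); cached 0 stands.
  E11: a read changed (H1 8->-1) — executes, giving 0.
  E7: a read changed (E11 8->0) — executes, giving 64.
  G3: a read changed (H1 8->-1) — executes, giving 7.
  F10: a read changed (G3 16->7) — executes, giving 7.
  G6: a read changed (E7 56->64) — executes, giving 72.
  F1: a read changed (G6 64->72; F10 16->7) — executes, giving 7.
  D5: a read changed (F1 16->7) — executes, giving 7.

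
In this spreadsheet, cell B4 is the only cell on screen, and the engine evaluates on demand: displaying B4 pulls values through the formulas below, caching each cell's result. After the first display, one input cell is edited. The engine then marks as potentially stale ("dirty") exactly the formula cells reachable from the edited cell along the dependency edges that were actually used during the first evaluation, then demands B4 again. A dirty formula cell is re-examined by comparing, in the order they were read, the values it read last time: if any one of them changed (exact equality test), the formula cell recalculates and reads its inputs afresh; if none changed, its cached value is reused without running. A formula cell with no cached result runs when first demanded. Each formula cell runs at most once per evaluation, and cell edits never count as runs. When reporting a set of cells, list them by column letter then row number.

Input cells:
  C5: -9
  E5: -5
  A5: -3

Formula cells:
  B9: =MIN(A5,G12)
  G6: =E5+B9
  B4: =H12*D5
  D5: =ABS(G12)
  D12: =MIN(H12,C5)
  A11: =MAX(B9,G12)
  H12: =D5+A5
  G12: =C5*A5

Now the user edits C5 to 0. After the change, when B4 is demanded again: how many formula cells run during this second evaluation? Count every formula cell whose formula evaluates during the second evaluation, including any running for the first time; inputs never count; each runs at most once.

Run set: B4, D5, G12, H12 (4 run).

Initial pass — values computed on the first demand:
  G12 = -9 * -3 = 27
  D5 = ABS(27) = 27
  H12 = 27 + -3 = 24
  B4 = 24 * 27 = 648

Second demand — change propagation:
  G12: re-runs because C5 -9->0; new result 0.
  D5: re-runs because G12 27->0; new result 0.
  H12: re-runs because D5 27->0; new result -3.
  B4: re-runs because H12 24->-3; D5 27->0; new result 0.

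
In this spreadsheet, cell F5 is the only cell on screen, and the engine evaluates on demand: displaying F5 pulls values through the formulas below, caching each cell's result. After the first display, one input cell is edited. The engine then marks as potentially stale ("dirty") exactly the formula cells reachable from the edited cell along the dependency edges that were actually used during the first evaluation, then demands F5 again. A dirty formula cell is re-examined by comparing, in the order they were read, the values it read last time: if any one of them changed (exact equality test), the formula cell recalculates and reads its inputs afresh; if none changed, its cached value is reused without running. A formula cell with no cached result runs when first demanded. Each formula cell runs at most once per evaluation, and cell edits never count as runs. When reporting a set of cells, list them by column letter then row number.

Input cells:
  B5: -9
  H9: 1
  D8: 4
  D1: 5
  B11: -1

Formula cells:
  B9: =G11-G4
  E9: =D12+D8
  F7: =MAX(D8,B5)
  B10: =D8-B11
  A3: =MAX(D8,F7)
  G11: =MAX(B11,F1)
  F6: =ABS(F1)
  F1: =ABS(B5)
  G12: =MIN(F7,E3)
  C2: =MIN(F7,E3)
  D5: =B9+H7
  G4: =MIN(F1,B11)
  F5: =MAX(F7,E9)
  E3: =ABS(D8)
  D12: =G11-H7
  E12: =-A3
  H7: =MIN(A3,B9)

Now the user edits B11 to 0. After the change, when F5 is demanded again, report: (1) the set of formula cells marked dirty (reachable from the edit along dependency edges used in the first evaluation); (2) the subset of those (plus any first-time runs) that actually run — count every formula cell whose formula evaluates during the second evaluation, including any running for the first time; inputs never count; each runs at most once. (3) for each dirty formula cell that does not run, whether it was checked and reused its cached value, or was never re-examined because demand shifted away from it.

Dirty set: B9, D12, E9, F5, G4, G11, H7.
Run set: B9, G4, G11, H7 (4 run).
Re-examined without running (cache reused): D12, E9, F5.
The important point: at D12 every value read last time is unchanged, so the dirty flag clears without a run.

Initial pass — values computed on the first demand:
  F1 = ABS(-9) = 9
  F7 = MAX(4, -9) = 4
  A3 = MAX(4, 4) = 4
  G4 = MIN(9, -1) = -1
  G11 = MAX(-1, 9) = 9
  B9 = 9 - -1 = 10
  H7 = MIN(4, 10) = 4
  D12 = 9 - 4 = 5
  E9 = 5 + 4 = 9
  F5 = MAX(4, 9) = 9

Second demand — change propagation:
  G4: re-runs because B11 -1->0; new result 0.
  G11: re-runs because B11 -1->0; new result 9 (unchanged).
  B9: re-runs because G4 -1->0; new result 9.
  H7: re-runs because B9 10->9; new result 4 (unchanged).
  D12: re-examined; everything it read last time is the same (G11 unchanged, H7 unchanged) — cache 5 kept, no run.
  E9: re-examined; everything it read last time is the same (D12 unchanged, D8 unchanged) — cache 9 kept, no run.
  F5: re-examined; everything it read last time is the same (F7 unchanged, E9 unchanged) — cache 9 kept, no run.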